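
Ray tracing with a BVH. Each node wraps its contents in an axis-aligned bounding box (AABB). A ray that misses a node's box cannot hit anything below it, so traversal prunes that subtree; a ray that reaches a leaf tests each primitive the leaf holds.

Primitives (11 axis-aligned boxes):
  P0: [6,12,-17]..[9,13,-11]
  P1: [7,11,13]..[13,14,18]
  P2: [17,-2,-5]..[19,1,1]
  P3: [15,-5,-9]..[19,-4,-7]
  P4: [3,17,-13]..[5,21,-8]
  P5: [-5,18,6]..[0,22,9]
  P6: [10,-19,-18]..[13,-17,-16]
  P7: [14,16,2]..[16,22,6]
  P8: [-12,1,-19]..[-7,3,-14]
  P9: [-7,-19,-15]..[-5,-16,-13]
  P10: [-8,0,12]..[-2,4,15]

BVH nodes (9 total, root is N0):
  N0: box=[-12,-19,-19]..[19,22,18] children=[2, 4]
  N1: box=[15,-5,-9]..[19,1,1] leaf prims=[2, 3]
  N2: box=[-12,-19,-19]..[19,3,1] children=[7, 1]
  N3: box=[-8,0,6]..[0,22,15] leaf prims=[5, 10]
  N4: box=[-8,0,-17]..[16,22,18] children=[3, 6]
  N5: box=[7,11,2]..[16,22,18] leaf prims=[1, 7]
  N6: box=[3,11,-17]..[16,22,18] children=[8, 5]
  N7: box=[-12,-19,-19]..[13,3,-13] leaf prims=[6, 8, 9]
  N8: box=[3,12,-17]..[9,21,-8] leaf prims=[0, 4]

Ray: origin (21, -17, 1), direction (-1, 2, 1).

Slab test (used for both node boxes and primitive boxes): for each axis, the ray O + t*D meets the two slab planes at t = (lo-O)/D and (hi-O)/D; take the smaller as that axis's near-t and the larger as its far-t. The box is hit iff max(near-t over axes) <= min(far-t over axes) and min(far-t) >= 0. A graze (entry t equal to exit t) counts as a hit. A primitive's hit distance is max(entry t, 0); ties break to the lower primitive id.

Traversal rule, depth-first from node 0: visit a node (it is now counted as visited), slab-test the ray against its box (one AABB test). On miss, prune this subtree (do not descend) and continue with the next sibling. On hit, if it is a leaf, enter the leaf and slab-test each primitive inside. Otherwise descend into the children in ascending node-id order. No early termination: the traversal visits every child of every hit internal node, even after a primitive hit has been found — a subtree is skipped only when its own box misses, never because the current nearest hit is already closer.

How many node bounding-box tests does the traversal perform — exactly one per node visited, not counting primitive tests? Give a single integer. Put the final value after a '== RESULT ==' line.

Trace the traversal:
N0 x:[2,33] y:[-1,39/2] z:[-20,17] -> hit [2,17], descend [2, 4]
  N2 x:[2,33] y:[-1,10] z:[-20,0] -> miss, prune
  N4 x:[5,29] y:[17/2,39/2] z:[-18,17] -> hit [17/2,17], descend [3, 6]
    N3 x:[21,29] y:[17/2,39/2] z:[5,14] -> miss, prune
    N6 x:[5,18] y:[14,39/2] z:[-18,17] -> hit [14,17], descend [5, 8]
      N5 x:[5,14] y:[14,39/2] z:[1,17] -> hit [14,14] leaf, test {P1@t=14, P7(miss)}
      N8 x:[12,18] y:[29/2,19] z:[-18,-9] -> miss, prune

order=[0, 2, 4, 3, 6, 5, 8]  |boxes|=7  |leaves|=1  hit=P1

== RESULT ==
7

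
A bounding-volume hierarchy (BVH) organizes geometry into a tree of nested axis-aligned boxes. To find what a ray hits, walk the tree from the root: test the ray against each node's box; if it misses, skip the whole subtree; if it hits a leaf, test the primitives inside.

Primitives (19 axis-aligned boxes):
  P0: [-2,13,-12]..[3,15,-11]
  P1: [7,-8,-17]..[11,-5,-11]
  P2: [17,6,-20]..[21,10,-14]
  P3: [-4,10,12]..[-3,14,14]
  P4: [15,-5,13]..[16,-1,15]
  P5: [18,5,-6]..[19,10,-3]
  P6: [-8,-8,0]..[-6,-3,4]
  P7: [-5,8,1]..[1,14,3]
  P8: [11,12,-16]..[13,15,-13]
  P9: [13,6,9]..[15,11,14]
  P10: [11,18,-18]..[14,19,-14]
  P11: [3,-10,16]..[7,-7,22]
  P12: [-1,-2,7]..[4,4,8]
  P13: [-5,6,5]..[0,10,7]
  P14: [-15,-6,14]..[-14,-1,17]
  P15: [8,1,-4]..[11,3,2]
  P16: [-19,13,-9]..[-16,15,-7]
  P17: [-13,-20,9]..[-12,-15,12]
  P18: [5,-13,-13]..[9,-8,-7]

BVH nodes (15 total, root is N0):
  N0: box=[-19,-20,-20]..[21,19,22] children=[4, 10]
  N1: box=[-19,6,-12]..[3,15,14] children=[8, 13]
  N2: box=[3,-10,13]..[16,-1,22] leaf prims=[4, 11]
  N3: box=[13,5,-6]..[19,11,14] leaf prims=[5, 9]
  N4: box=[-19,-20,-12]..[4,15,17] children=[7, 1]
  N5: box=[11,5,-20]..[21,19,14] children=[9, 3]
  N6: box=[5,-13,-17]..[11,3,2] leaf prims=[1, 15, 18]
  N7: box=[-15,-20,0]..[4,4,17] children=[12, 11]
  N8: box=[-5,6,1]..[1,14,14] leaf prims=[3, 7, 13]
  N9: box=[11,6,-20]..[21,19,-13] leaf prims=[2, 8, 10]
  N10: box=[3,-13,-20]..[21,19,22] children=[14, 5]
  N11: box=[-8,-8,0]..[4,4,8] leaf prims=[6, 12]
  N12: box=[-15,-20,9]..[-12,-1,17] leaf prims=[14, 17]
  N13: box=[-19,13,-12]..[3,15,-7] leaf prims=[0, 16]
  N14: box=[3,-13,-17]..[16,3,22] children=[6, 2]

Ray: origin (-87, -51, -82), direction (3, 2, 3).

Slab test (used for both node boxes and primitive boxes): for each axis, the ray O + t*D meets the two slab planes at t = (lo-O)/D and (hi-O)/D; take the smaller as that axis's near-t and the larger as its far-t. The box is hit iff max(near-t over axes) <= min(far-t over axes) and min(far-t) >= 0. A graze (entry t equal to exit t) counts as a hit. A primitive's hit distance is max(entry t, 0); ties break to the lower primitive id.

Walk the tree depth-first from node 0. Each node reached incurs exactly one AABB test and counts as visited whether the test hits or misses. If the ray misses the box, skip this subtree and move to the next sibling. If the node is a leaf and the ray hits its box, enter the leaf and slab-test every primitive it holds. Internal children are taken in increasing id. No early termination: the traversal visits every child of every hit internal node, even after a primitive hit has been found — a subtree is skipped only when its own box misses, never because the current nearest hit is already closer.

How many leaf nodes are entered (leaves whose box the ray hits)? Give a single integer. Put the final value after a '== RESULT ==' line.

Traverse from the root:
N0 x:[68/3,36] y:[31/2,35] z:[62/3,104/3] -> hit [68/3,104/3], descend [4, 10]
  N4 x:[68/3,91/3] y:[31/2,33] z:[70/3,33] -> hit [70/3,91/3], descend [1, 7]
    N1 x:[68/3,30] y:[57/2,33] z:[70/3,32] -> hit [57/2,30], descend [8, 13]
      N8 x:[82/3,88/3] y:[57/2,65/2] z:[83/3,32] -> hit [57/2,88/3] leaf, test {P3(miss), P7(miss), P13@t=29}
      N13 x:[68/3,30] y:[32,33] z:[70/3,25] -> miss, prune
    N7 x:[24,91/3] y:[31/2,55/2] z:[82/3,33] -> hit [82/3,55/2], descend [11, 12]
      N11 x:[79/3,91/3] y:[43/2,55/2] z:[82/3,30] -> hit [82/3,55/2] leaf, test {P6(miss), P12(miss)}
      N12 x:[24,25] y:[31/2,25] z:[91/3,33] -> miss, prune
  N10 x:[30,36] y:[19,35] z:[62/3,104/3] -> hit [30,104/3], descend [5, 14]
    N5 x:[98/3,36] y:[28,35] z:[62/3,32] -> miss, prune
    N14 x:[30,103/3] y:[19,27] z:[65/3,104/3] -> miss, prune

Summary -> nodes [0, 4, 1, 8, 13, 7, 11, 12, 10, 5, 14]; box-tests=11; leaf-entries=2; first=P13

== RESULT ==
2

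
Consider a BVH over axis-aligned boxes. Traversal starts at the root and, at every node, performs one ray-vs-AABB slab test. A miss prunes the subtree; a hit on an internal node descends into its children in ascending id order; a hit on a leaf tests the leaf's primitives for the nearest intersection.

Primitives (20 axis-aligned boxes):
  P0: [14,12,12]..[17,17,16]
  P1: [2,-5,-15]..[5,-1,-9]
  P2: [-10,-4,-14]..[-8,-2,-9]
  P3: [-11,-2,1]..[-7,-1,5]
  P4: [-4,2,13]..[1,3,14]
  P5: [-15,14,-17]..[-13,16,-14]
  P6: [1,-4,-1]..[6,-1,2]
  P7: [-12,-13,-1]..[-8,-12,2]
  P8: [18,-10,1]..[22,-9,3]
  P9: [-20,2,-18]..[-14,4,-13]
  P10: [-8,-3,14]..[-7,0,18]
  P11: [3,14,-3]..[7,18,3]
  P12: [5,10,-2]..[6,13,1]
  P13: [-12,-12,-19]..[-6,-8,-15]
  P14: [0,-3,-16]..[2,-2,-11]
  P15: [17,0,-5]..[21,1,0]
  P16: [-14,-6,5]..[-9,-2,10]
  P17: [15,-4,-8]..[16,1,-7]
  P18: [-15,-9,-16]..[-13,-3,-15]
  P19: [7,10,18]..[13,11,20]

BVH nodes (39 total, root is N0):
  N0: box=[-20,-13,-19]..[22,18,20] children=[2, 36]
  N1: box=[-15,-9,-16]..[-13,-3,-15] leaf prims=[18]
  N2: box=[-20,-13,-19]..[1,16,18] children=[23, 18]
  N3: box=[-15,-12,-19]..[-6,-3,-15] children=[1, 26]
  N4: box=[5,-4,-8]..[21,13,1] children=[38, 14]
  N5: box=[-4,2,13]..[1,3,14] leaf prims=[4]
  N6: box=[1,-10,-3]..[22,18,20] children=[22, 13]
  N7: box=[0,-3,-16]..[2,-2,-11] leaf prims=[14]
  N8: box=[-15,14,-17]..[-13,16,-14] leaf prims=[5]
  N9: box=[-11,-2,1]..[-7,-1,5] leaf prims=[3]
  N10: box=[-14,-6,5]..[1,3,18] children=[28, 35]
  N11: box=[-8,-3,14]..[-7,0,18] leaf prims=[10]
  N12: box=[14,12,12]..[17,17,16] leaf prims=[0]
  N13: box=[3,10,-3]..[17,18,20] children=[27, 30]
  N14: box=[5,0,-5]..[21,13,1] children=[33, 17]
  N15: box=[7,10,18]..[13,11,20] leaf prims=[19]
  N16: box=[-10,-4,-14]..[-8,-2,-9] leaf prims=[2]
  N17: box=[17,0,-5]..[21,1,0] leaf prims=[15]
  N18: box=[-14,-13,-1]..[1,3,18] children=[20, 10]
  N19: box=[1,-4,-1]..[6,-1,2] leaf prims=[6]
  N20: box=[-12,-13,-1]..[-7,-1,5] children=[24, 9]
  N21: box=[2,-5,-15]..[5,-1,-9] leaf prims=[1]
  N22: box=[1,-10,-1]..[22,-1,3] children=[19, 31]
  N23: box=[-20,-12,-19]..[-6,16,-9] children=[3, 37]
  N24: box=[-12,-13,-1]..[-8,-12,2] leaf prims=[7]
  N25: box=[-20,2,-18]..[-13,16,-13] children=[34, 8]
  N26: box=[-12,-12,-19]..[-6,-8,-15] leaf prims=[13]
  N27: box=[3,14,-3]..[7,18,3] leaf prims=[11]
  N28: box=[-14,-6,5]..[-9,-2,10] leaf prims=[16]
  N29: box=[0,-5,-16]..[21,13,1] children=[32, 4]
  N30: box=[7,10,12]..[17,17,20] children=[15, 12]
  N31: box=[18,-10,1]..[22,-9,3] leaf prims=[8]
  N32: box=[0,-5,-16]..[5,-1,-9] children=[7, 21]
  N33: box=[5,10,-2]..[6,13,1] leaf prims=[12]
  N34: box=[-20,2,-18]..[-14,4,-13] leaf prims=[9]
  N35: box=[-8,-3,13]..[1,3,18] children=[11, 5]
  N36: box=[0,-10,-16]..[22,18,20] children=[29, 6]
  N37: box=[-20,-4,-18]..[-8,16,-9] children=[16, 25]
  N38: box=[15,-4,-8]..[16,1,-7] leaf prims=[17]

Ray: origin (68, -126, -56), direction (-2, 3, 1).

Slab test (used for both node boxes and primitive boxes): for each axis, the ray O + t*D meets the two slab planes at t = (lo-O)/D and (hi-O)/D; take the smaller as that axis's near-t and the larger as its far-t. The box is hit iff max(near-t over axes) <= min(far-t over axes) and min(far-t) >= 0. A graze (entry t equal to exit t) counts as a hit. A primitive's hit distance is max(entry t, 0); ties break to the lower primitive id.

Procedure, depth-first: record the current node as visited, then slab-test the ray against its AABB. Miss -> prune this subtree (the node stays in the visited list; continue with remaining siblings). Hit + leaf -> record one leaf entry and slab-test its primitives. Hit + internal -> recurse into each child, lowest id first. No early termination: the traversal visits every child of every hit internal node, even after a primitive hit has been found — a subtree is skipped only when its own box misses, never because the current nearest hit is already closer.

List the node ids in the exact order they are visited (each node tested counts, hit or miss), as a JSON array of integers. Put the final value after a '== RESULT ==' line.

Trace the traversal:
N0 x:[23,44] y:[113/3,48] z:[37,76] -> hit [113/3,44], descend [2, 36]
  N2 x:[67/2,44] y:[113/3,142/3] z:[37,74] -> hit [113/3,44], descend [18, 23]
    N18 x:[67/2,41] y:[113/3,43] z:[55,74] -> miss, prune
    N23 x:[37,44] y:[38,142/3] z:[37,47] -> hit [38,44], descend [3, 37]
      N3 x:[37,83/2] y:[38,41] z:[37,41] -> hit [38,41], descend [1, 26]
        N1 x:[81/2,83/2] y:[39,41] z:[40,41] -> hit [81/2,41] leaf, test {P18@t=81/2}
        N26 x:[37,40] y:[38,118/3] z:[37,41] -> hit [38,118/3] leaf, test {P13@t=38}
      N37 x:[38,44] y:[122/3,142/3] z:[38,47] -> hit [122/3,44], descend [16, 25]
        N16 x:[38,39] y:[122/3,124/3] z:[42,47] -> miss, prune
        N25 x:[81/2,44] y:[128/3,142/3] z:[38,43] -> hit [128/3,43], descend [8, 34]
          N8 x:[81/2,83/2] y:[140/3,142/3] z:[39,42] -> miss, prune
          N34 x:[41,44] y:[128/3,130/3] z:[38,43] -> hit [128/3,43] leaf, test {P9@t=128/3}
  N36 x:[23,34] y:[116/3,48] z:[40,76] -> miss, prune

order=[0, 2, 18, 23, 3, 1, 26, 37, 16, 25, 8, 34, 36]  |boxes|=13  |leaves|=3  hit=P13

== RESULT ==
[0, 2, 18, 23, 3, 1, 26, 37, 16, 25, 8, 34, 36]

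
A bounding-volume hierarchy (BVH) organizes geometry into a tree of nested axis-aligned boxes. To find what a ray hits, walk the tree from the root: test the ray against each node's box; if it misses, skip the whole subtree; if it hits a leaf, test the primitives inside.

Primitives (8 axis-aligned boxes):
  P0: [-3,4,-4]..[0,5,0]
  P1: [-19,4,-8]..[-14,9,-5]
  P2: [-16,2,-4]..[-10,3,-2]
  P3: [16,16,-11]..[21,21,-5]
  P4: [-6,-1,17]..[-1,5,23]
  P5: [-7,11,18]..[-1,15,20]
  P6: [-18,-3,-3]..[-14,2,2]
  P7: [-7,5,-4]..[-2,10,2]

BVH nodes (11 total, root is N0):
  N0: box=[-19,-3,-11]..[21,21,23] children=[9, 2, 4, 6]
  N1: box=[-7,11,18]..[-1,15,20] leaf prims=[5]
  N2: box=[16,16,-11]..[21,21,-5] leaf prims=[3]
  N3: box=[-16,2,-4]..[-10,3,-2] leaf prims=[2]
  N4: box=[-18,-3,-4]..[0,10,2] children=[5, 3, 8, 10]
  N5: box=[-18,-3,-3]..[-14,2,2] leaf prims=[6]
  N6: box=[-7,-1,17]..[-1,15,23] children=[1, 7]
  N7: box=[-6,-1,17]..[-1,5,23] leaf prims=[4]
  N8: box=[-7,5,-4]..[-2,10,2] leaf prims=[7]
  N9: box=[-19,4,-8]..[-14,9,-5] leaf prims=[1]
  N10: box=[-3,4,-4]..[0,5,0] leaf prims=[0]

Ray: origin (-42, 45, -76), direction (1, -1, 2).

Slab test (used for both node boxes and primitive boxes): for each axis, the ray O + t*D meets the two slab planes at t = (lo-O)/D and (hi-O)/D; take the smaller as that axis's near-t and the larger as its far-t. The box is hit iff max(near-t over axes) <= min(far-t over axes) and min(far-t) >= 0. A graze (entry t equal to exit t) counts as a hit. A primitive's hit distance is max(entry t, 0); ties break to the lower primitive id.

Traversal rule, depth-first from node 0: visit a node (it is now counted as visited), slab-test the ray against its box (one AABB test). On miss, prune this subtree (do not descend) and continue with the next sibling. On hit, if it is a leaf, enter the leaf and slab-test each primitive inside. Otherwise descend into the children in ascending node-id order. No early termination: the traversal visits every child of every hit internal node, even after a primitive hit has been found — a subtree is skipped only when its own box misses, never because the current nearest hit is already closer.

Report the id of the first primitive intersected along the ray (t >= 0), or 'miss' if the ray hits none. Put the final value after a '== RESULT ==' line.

Traverse from the root:
N0 x:[23,63] y:[24,48] z:[65/2,99/2] -> hit [65/2,48], descend [2, 4, 6, 9]
  N2 x:[58,63] y:[24,29] z:[65/2,71/2] -> miss, prune
  N4 x:[24,42] y:[35,48] z:[36,39] -> hit [36,39], descend [3, 5, 8, 10]
    N3 x:[26,32] y:[42,43] z:[36,37] -> miss, prune
    N5 x:[24,28] y:[43,48] z:[73/2,39] -> miss, prune
    N8 x:[35,40] y:[35,40] z:[36,39] -> hit [36,39] leaf, test {P7@t=36}
    N10 x:[39,42] y:[40,41] z:[36,38] -> miss, prune
  N6 x:[35,41] y:[30,46] z:[93/2,99/2] -> miss, prune
  N9 x:[23,28] y:[36,41] z:[34,71/2] -> miss, prune

9 AABB tests over nodes [0, 2, 4, 3, 5, 8, 10, 6, 9]; 1 leaf entered; closest P7.

== RESULT ==
7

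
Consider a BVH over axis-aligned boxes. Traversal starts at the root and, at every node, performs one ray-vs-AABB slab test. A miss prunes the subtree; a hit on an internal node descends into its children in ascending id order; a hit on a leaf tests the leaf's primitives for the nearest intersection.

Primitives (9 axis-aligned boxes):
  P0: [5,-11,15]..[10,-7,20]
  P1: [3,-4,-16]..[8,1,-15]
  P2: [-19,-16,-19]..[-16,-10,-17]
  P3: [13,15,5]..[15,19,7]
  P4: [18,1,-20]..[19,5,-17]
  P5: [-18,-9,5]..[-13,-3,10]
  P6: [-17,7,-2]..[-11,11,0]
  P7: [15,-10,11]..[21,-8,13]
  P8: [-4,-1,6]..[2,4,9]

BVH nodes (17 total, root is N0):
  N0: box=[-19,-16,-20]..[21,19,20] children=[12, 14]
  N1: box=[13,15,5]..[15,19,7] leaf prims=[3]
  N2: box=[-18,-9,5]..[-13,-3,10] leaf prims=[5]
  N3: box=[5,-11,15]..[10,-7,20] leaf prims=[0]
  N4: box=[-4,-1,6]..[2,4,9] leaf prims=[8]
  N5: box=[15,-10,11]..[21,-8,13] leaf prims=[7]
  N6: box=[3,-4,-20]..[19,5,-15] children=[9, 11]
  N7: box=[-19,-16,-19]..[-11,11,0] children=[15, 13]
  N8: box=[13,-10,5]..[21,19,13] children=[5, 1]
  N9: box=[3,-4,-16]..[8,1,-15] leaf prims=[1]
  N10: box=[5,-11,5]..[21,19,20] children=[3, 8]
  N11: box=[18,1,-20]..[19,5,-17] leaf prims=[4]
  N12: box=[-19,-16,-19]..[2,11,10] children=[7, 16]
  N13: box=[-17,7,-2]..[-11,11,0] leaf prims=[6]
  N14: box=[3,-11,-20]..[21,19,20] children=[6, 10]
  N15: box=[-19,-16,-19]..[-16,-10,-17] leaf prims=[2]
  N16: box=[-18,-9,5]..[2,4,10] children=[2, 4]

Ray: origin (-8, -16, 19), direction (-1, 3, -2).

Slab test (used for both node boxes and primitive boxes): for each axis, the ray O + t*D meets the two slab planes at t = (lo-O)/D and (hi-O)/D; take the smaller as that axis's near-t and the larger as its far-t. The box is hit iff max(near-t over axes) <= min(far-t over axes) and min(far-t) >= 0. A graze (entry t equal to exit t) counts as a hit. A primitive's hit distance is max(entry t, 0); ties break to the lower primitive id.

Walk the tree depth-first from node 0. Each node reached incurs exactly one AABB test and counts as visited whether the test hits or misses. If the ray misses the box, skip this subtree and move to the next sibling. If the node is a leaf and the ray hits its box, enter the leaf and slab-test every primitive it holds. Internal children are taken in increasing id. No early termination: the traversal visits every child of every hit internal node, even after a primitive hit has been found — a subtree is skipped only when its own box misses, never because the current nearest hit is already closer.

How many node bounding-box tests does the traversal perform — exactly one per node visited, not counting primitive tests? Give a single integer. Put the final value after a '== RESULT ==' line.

Traverse from the root:
N0 x:[-29,11] y:[0,35/3] z:[-1/2,39/2] -> hit [0,11], descend [12, 14]
  N12 x:[-10,11] y:[0,9] z:[9/2,19] -> hit [9/2,9], descend [7, 16]
    N7 x:[3,11] y:[0,9] z:[19/2,19] -> miss, prune
    N16 x:[-10,10] y:[7/3,20/3] z:[9/2,7] -> hit [9/2,20/3], descend [2, 4]
      N2 x:[5,10] y:[7/3,13/3] z:[9/2,7] -> miss, prune
      N4 x:[-10,-4] y:[5,20/3] z:[5,13/2] -> miss, prune
  N14 x:[-29,-11] y:[5/3,35/3] z:[-1/2,39/2] -> miss, prune

Visited [0, 12, 7, 16, 2, 4, 14]. Tests: 7 box, 0 leaf. Nearest: miss.

== RESULT ==
7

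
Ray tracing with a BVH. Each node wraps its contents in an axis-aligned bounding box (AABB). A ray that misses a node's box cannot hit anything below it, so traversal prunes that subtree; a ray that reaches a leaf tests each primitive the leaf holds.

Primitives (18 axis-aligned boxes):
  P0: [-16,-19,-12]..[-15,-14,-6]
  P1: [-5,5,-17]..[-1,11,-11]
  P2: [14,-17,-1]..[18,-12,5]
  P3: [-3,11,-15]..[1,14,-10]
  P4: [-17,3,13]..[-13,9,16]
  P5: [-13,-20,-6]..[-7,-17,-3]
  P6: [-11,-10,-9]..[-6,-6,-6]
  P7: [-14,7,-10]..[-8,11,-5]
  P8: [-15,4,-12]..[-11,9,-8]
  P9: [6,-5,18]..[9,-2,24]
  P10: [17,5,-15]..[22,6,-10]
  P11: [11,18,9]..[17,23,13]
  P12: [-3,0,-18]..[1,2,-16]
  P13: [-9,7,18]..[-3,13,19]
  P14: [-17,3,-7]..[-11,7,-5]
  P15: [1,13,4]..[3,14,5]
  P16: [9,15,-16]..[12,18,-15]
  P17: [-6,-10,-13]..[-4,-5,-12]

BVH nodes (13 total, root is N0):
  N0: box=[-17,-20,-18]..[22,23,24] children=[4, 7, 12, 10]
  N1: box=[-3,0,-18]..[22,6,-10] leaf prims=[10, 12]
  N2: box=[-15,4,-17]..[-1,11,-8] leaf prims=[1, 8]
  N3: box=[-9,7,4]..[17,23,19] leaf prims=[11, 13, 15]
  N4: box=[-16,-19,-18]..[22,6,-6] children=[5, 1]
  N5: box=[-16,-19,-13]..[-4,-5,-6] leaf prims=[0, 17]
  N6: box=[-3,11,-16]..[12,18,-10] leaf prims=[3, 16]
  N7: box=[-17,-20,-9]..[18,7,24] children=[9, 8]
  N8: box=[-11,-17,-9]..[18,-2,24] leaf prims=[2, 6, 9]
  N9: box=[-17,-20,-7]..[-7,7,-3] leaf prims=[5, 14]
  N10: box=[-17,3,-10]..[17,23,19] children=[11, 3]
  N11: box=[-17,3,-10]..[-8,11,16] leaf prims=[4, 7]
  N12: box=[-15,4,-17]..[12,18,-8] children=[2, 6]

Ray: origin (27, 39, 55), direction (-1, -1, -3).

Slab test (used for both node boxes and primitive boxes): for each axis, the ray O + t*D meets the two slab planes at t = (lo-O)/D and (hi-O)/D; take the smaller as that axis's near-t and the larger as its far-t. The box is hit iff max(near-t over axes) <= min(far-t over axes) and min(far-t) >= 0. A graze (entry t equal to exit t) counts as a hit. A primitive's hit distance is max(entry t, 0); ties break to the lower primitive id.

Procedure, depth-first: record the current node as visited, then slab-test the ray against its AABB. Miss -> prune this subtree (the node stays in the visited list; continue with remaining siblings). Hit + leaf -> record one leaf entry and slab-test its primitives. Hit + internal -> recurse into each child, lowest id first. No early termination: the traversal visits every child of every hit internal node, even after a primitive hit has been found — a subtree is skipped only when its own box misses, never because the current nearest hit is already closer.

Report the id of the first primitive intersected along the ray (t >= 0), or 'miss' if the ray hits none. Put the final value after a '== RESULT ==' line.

Walk:
N0 x:[5,44] y:[16,59] z:[31/3,73/3] -> hit [16,73/3], descend [4, 7, 10, 12]
  N4 x:[5,43] y:[33,58] z:[61/3,73/3] -> miss, prune
  N7 x:[9,44] y:[32,59] z:[31/3,64/3] -> miss, prune
  N10 x:[10,44] y:[16,36] z:[12,65/3] -> hit [16,65/3], descend [3, 11]
    N3 x:[10,36] y:[16,32] z:[12,17] -> hit [16,17] leaf, test {P11(miss), P13(miss), P15(miss)}
    N11 x:[35,44] y:[28,36] z:[13,65/3] -> miss, prune
  N12 x:[15,42] y:[21,35] z:[21,24] -> hit [21,24], descend [2, 6]
    N2 x:[28,42] y:[28,35] z:[21,24] -> miss, prune
    N6 x:[15,30] y:[21,28] z:[65/3,71/3] -> hit [65/3,71/3] leaf, test {P3(miss), P16(miss)}

order=[0, 4, 7, 10, 3, 11, 12, 2, 6]  |boxes|=9  |leaves|=2  hit=miss

== RESULT ==
miss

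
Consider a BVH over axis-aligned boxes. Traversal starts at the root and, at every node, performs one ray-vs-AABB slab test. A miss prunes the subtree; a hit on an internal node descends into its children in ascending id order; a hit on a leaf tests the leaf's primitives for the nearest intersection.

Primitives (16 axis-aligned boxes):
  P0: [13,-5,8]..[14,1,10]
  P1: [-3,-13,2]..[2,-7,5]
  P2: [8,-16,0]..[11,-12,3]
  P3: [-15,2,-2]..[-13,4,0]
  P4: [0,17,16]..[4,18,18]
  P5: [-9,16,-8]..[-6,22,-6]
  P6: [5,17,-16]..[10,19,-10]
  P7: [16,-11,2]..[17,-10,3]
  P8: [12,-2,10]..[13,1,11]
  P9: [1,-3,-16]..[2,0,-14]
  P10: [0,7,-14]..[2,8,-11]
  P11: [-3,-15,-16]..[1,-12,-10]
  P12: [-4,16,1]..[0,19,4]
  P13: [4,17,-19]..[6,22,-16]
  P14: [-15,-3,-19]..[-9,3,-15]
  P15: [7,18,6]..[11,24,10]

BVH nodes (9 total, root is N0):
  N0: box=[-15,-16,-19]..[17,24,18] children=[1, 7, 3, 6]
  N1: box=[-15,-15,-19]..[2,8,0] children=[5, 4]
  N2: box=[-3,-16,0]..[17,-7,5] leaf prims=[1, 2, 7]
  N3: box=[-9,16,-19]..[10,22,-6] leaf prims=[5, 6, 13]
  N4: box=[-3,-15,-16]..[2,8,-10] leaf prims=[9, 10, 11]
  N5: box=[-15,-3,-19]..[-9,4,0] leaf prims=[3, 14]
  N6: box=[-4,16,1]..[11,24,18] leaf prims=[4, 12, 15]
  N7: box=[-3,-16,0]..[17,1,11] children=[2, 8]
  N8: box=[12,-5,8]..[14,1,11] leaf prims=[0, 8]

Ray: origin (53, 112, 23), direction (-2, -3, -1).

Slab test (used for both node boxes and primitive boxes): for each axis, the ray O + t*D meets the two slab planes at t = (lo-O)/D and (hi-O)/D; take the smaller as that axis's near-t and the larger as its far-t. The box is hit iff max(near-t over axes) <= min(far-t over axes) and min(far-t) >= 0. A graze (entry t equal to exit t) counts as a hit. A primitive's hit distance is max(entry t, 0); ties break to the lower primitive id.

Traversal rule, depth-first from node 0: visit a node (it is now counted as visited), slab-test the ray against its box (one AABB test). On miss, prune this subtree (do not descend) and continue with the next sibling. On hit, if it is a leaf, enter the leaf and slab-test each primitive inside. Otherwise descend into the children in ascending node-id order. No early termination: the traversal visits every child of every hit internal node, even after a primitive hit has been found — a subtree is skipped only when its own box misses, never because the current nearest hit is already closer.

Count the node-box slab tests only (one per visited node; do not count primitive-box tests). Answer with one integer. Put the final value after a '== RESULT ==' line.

Trace the traversal:
N0 x:[18,34] y:[88/3,128/3] z:[5,42] -> hit [88/3,34], descend [1, 3, 6, 7]
  N1 x:[51/2,34] y:[104/3,127/3] z:[23,42] -> miss, prune
  N3 x:[43/2,31] y:[30,32] z:[29,42] -> hit [30,31] leaf, test {P5@t=30, P6(miss), P13(miss)}
  N6 x:[21,57/2] y:[88/3,32] z:[5,22] -> miss, prune
  N7 x:[18,28] y:[37,128/3] z:[12,23] -> miss, prune

order=[0, 1, 3, 6, 7]  |boxes|=5  |leaves|=1  hit=P5

== RESULT ==
5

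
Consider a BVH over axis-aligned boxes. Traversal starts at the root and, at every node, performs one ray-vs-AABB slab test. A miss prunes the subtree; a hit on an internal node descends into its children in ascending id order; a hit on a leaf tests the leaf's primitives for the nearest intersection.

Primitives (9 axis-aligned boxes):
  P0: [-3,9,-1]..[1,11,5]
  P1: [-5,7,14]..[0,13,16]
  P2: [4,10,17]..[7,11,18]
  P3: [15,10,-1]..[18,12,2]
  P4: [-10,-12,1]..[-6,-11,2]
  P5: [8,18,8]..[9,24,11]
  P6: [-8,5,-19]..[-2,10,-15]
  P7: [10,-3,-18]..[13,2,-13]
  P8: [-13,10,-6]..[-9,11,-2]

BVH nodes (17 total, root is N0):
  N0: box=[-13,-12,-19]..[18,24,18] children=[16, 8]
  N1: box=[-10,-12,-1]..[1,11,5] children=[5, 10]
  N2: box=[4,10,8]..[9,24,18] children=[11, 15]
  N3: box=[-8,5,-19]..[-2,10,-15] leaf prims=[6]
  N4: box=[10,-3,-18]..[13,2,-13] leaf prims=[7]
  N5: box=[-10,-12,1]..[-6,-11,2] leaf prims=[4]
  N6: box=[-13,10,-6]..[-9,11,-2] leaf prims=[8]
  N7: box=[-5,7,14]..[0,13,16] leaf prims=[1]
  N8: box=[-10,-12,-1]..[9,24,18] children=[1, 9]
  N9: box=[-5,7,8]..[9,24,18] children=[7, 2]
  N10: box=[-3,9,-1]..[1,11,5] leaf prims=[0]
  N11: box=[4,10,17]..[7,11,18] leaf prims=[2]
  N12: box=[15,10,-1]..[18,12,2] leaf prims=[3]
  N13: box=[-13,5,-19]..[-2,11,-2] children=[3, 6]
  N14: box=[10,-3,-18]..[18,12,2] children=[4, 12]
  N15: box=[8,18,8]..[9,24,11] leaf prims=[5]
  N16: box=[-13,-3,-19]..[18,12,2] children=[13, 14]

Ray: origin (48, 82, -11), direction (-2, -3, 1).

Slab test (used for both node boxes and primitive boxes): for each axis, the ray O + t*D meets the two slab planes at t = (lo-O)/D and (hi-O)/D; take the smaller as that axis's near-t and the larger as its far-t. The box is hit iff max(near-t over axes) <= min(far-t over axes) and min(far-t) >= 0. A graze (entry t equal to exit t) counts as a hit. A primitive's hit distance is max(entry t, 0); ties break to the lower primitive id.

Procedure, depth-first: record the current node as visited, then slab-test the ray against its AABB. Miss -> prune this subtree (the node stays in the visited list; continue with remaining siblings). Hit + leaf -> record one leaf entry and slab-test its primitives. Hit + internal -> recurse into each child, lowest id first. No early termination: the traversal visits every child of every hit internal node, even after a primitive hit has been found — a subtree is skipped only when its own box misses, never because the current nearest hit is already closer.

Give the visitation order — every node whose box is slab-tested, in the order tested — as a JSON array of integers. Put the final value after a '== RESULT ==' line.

Trace the traversal:
N0 x:[15,61/2] y:[58/3,94/3] z:[-8,29] -> hit [58/3,29], descend [8, 16]
  N8 x:[39/2,29] y:[58/3,94/3] z:[10,29] -> hit [39/2,29], descend [1, 9]
    N1 x:[47/2,29] y:[71/3,94/3] z:[10,16] -> miss, prune
    N9 x:[39/2,53/2] y:[58/3,25] z:[19,29] -> hit [39/2,25], descend [2, 7]
      N2 x:[39/2,22] y:[58/3,24] z:[19,29] -> hit [39/2,22], descend [11, 15]
        N11 x:[41/2,22] y:[71/3,24] z:[28,29] -> miss, prune
        N15 x:[39/2,20] y:[58/3,64/3] z:[19,22] -> hit [39/2,20] leaf, test {P5@t=39/2}
      N7 x:[24,53/2] y:[23,25] z:[25,27] -> hit [25,25] leaf, test {P1@t=25}
  N16 x:[15,61/2] y:[70/3,85/3] z:[-8,13] -> miss, prune

9 AABB tests over nodes [0, 8, 1, 9, 2, 11, 15, 7, 16]; 2 leaves entered; closest P5.

== RESULT ==
[0, 8, 1, 9, 2, 11, 15, 7, 16]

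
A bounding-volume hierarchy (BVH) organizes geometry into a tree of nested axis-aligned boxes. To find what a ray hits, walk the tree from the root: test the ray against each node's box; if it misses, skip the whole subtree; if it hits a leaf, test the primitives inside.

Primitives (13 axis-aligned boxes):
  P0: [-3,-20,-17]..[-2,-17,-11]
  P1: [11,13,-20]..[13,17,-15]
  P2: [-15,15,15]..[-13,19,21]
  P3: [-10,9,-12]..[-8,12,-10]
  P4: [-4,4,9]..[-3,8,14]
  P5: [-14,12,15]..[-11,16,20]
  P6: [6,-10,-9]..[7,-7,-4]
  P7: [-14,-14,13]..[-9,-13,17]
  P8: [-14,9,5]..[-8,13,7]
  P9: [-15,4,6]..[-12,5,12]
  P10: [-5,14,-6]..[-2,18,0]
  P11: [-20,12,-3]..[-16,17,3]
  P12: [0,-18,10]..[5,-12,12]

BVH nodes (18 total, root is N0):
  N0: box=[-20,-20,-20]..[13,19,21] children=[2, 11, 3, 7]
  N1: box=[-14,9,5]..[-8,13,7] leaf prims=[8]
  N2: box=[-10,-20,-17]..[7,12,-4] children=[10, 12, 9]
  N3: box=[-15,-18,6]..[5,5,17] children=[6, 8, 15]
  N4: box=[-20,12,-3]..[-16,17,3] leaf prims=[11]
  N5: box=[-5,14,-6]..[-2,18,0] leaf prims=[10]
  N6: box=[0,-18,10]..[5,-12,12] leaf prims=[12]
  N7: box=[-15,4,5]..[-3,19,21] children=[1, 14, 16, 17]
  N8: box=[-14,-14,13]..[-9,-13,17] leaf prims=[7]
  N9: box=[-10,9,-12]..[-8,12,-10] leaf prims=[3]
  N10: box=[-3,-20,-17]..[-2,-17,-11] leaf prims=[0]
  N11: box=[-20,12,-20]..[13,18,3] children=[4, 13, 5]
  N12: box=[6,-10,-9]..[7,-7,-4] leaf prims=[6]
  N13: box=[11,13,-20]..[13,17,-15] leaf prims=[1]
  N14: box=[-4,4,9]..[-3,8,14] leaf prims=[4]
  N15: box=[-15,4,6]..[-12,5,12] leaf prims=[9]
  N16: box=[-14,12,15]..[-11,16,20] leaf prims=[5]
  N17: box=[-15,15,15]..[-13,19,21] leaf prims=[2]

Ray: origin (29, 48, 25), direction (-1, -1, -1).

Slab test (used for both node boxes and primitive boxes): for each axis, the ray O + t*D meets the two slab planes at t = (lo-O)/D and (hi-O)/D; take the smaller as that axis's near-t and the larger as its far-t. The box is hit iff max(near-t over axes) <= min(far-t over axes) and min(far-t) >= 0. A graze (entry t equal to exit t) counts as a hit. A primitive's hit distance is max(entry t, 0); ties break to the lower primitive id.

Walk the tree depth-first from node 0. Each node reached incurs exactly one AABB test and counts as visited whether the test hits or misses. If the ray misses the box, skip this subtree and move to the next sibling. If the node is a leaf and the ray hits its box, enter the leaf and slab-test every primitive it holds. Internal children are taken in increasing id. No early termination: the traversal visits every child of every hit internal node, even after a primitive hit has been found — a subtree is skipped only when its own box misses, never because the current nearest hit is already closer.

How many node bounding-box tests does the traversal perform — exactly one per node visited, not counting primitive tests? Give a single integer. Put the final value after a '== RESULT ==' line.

Walk:
N0 x:[16,49] y:[29,68] z:[4,45] -> hit [29,45], descend [2, 3, 7, 11]
  N2 x:[22,39] y:[36,68] z:[29,42] -> hit [36,39], descend [9, 10, 12]
    N9 x:[37,39] y:[36,39] z:[35,37] -> hit [37,37] leaf, test {P3@t=37}
    N10 x:[31,32] y:[65,68] z:[36,42] -> miss, prune
    N12 x:[22,23] y:[55,58] z:[29,34] -> miss, prune
  N3 x:[24,44] y:[43,66] z:[8,19] -> miss, prune
  N7 x:[32,44] y:[29,44] z:[4,20] -> miss, prune
  N11 x:[16,49] y:[30,36] z:[22,45] -> hit [30,36], descend [4, 5, 13]
    N4 x:[45,49] y:[31,36] z:[22,28] -> miss, prune
    N5 x:[31,34] y:[30,34] z:[25,31] -> hit [31,31] leaf, test {P10@t=31}
    N13 x:[16,18] y:[31,35] z:[40,45] -> miss, prune

11 AABB tests over nodes [0, 2, 9, 10, 12, 3, 7, 11, 4, 5, 13]; 2 leaves entered; closest P10.

== RESULT ==
11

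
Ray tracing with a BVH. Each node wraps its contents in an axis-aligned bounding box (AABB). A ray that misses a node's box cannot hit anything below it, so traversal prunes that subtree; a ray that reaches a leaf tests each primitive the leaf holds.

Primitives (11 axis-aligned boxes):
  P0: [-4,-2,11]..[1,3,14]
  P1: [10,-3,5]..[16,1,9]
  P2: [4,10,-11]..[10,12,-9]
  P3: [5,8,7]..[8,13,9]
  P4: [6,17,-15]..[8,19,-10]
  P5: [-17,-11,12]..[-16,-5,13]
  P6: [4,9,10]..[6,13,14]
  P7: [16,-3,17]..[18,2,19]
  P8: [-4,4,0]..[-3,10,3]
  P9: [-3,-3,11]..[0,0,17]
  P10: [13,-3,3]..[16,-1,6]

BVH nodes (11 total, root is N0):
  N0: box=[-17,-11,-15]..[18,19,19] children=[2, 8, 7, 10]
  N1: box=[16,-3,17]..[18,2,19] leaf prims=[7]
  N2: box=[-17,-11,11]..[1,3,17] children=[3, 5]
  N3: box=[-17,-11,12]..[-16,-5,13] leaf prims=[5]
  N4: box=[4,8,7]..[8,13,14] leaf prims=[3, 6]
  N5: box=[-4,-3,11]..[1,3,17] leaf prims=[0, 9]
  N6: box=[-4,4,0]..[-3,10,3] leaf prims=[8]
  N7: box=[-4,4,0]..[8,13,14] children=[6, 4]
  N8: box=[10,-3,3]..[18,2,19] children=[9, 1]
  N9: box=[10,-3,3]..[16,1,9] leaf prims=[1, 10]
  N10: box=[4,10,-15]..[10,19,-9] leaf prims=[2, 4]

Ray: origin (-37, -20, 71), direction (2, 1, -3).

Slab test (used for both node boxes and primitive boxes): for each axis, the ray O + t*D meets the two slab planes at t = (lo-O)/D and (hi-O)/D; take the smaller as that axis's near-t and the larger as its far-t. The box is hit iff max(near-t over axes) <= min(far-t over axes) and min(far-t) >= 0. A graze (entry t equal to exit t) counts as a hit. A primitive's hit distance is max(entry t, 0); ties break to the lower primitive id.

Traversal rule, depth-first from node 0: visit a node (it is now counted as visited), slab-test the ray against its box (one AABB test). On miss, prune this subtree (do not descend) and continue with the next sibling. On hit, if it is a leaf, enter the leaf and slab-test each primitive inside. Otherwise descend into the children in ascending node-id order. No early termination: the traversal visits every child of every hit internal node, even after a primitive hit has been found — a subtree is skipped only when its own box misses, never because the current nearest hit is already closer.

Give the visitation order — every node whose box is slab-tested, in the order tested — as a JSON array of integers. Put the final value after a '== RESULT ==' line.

Traverse from the root:
N0 x:[10,55/2] y:[9,39] z:[52/3,86/3] -> hit [52/3,55/2], descend [2, 7, 8, 10]
  N2 x:[10,19] y:[9,23] z:[18,20] -> hit [18,19], descend [3, 5]
    N3 x:[10,21/2] y:[9,15] z:[58/3,59/3] -> miss, prune
    N5 x:[33/2,19] y:[17,23] z:[18,20] -> hit [18,19] leaf, test {P0@t=19, P9@t=18}
  N7 x:[33/2,45/2] y:[24,33] z:[19,71/3] -> miss, prune
  N8 x:[47/2,55/2] y:[17,22] z:[52/3,68/3] -> miss, prune
  N10 x:[41/2,47/2] y:[30,39] z:[80/3,86/3] -> miss, prune

Visited [0, 2, 3, 5, 7, 8, 10]. Tests: 7 box, 1 leaf. Nearest: P9.

== RESULT ==
[0, 2, 3, 5, 7, 8, 10]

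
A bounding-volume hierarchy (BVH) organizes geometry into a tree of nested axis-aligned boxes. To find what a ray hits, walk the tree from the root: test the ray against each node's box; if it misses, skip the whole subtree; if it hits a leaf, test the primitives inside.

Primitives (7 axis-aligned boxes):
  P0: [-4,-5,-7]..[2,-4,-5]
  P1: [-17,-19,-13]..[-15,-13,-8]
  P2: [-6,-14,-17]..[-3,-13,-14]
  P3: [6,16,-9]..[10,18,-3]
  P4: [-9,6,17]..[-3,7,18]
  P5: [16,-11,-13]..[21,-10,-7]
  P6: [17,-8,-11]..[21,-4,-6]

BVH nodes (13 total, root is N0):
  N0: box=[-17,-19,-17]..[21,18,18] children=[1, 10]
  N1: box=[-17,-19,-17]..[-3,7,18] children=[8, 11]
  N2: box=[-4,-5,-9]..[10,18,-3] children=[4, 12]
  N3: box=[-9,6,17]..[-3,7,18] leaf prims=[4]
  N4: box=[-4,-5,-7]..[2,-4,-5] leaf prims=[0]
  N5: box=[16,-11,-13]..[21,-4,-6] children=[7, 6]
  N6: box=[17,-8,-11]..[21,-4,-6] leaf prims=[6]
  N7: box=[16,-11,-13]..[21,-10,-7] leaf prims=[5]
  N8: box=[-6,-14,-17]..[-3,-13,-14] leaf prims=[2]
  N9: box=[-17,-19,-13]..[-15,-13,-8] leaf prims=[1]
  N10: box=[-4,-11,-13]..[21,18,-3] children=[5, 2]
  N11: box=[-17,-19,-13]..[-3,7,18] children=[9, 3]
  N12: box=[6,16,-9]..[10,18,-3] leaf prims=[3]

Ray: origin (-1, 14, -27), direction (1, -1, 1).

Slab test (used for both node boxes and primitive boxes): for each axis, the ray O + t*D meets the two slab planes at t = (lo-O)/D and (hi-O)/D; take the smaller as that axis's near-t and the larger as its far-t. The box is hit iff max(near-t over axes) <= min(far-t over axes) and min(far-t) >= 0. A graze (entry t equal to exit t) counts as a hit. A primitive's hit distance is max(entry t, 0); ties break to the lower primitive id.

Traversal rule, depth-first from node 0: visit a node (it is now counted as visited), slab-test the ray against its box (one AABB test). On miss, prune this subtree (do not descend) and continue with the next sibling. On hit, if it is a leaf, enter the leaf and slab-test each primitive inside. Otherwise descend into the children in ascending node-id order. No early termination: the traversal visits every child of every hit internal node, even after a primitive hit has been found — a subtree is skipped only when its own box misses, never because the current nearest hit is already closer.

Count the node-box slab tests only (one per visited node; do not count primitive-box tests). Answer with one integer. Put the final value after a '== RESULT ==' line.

Trace the traversal:
N0 x:[-16,22] y:[-4,33] z:[10,45] -> hit [10,22], descend [1, 10]
  N1 x:[-16,-2] y:[7,33] z:[10,45] -> miss, prune
  N10 x:[-3,22] y:[-4,25] z:[14,24] -> hit [14,22], descend [2, 5]
    N2 x:[-3,11] y:[-4,19] z:[18,24] -> miss, prune
    N5 x:[17,22] y:[18,25] z:[14,21] -> hit [18,21], descend [6, 7]
      N6 x:[18,22] y:[18,22] z:[16,21] -> hit [18,21] leaf, test {P6@t=18}
      N7 x:[17,22] y:[24,25] z:[14,20] -> miss, prune

Visited [0, 1, 10, 2, 5, 6, 7]. Tests: 7 box, 1 leaf. Nearest: P6.

== RESULT ==
7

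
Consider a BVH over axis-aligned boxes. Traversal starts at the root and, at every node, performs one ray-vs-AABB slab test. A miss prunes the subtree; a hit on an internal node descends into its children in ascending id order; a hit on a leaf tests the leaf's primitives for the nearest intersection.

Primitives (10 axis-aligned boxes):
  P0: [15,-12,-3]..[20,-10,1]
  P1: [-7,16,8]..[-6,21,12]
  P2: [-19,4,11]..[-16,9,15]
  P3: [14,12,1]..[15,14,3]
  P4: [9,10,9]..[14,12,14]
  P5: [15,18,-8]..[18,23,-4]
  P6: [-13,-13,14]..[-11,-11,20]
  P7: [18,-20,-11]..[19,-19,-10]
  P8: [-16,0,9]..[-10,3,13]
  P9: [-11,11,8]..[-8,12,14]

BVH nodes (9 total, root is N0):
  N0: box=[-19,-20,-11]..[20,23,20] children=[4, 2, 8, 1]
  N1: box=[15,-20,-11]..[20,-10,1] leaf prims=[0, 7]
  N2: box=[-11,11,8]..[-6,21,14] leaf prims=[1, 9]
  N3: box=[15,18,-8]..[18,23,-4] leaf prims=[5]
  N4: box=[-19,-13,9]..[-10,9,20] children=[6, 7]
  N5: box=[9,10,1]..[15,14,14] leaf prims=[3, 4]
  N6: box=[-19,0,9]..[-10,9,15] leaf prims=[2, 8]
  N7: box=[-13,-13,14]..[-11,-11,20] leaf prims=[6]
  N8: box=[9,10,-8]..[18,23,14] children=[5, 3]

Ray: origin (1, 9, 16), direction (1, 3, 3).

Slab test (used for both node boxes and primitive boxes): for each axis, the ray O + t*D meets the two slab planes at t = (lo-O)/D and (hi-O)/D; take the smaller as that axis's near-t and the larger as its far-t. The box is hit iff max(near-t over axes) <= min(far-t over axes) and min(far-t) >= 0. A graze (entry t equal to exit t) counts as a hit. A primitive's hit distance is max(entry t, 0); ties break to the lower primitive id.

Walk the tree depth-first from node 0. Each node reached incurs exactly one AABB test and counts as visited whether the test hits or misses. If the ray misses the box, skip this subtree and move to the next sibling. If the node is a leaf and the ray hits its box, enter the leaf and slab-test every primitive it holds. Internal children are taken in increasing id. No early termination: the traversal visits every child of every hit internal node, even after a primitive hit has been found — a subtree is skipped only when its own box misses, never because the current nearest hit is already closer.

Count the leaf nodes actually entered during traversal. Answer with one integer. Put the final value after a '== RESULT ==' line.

Traverse from the root:
N0 x:[-20,19] y:[-29/3,14/3] z:[-9,4/3] -> hit [-9,4/3], descend [1, 2, 4, 8]
  N1 x:[14,19] y:[-29/3,-19/3] z:[-9,-5] -> miss, prune
  N2 x:[-12,-7] y:[2/3,4] z:[-8/3,-2/3] -> miss, prune
  N4 x:[-20,-11] y:[-22/3,0] z:[-7/3,4/3] -> miss, prune
  N8 x:[8,17] y:[1/3,14/3] z:[-8,-2/3] -> miss, prune

Summary -> nodes [0, 1, 2, 4, 8]; box-tests=5; leaf-entries=0; first=miss

== RESULT ==
0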